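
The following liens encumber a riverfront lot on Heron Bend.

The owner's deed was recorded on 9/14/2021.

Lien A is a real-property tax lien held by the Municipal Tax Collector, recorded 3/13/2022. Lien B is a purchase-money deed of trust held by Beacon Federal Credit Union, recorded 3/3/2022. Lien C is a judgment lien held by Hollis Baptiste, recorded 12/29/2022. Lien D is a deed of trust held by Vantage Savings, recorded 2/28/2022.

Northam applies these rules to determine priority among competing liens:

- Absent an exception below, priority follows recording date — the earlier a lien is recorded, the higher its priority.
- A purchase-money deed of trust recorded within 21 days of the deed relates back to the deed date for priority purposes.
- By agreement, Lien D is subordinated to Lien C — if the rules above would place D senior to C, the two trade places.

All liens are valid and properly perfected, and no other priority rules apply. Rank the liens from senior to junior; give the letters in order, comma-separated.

Adjusting effective dates: B was recorded 170 days after the deed, outside the 21-day window, so it keeps its recording date.
By effective date, earliest first: D (2/28/2022), B (3/3/2022), A (3/13/2022), C (12/29/2022).
D would otherwise be senior to C, so under the subordination agreement D and C exchange positions.

C, B, A, D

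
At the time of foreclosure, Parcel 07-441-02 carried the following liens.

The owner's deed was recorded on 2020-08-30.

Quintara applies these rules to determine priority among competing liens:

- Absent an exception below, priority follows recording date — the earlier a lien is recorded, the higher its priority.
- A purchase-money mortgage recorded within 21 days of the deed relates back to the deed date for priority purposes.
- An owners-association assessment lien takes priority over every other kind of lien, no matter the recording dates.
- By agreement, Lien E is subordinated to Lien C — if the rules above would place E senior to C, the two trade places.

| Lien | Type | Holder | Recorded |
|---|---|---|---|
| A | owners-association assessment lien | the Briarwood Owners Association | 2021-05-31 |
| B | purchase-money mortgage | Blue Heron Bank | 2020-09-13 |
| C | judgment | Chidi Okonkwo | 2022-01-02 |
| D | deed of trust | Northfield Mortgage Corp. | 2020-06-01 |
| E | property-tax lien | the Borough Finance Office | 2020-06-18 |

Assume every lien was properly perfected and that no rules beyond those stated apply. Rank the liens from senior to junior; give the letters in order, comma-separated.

First, effective dates: B's effective date is the deed date, 2020-08-30.
As an owners-association assessment lien, A is senior to every other lien.
The other liens, earliest effective date first: D (2020-06-01), E (2020-06-18), B (2020-08-30), C (2022-01-02).
E is senior to C before the subordination, so the two trade places.

A, D, C, B, E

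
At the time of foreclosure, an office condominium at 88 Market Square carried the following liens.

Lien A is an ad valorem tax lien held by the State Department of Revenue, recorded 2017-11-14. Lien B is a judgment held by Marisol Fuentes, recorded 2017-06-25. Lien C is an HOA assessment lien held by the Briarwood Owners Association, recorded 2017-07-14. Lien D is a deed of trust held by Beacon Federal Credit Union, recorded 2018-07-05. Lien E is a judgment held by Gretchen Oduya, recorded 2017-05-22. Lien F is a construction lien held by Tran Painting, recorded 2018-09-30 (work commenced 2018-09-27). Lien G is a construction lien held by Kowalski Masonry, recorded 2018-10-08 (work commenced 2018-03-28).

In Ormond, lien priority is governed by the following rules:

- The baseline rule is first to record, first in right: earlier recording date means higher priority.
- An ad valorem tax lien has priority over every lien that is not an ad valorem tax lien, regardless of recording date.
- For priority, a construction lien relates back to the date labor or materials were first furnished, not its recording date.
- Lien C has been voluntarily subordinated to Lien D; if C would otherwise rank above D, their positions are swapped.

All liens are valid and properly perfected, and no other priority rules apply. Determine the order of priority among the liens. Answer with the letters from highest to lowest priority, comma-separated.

A, E, B, D, G, C, F

First, effective dates: F is treated as recorded 2018-09-27, the work-commencement date; G's effective date is 2018-03-28, when work began.
A is an ad valorem tax lien, so it outranks all other liens regardless of date.
Ordering the rest by effective date: E (2017-05-22), B (2017-06-25), C (2017-07-14), G (2018-03-28), D (2018-07-05), F (2018-09-27).
C would otherwise be senior to D, so under the subordination agreement C and D exchange positions.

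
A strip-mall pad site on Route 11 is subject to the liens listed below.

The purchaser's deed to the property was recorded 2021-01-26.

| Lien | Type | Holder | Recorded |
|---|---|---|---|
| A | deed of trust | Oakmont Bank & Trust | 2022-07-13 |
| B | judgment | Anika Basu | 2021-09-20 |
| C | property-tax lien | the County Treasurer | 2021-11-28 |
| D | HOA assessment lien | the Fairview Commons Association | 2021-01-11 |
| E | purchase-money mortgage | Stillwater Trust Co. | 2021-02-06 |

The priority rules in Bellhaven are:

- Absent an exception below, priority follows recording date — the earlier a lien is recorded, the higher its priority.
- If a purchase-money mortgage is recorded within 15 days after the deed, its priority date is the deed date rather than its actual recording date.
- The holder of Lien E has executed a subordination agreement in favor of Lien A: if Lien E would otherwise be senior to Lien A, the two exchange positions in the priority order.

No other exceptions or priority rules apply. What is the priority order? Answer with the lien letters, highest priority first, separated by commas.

Effective dates after the stated exceptions: E's effective date is the deed date, 2021-01-26.
Sorted by effective date: D (2021-01-11), E (2021-01-26), B (2021-09-20), C (2021-11-28), A (2022-07-13).
The subordination applies — E was senior to A — so E and A swap.

D, A, B, C, E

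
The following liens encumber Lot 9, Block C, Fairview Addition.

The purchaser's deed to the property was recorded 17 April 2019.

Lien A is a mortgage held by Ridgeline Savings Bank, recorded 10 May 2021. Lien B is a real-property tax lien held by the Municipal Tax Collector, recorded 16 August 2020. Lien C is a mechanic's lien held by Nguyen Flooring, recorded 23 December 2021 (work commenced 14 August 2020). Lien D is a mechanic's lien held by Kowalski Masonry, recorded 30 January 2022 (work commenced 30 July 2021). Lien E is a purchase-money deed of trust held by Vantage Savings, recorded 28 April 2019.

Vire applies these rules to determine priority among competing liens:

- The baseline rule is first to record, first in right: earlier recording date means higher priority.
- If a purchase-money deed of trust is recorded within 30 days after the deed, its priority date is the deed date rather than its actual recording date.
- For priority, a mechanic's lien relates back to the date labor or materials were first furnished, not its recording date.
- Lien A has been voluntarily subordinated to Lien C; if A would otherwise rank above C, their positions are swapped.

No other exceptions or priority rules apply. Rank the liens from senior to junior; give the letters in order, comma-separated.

E, C, B, A, D

Effective dates after the stated exceptions: C is treated as recorded 14 August 2020, the work-commencement date; D's effective date is 30 July 2021, when work began; E relates back to the deed date 17 April 2019.
By effective date: E (17 April 2019), C (14 August 2020), B (16 August 2020), A (10 May 2021), D (30 July 2021).
Since A is not senior to C, the subordination leaves the order unchanged.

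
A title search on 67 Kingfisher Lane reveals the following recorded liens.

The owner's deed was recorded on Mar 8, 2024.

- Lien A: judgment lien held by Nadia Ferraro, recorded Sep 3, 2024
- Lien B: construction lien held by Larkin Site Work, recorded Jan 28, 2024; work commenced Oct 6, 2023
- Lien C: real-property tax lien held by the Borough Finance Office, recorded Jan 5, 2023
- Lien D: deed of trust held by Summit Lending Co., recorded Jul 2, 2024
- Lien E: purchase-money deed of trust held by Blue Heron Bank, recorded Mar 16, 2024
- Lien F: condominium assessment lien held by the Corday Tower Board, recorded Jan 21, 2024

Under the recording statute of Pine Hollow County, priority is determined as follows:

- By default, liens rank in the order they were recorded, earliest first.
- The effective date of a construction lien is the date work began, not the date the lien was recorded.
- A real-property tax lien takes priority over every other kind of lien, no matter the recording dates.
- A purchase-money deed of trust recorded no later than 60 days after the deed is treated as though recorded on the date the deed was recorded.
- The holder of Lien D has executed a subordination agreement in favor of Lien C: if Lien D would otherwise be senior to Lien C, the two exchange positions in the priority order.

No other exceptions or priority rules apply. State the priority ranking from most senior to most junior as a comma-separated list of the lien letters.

Effective dates: B's effective date is Oct 6, 2023, when work began; E's effective date is the deed date, Mar 8, 2024.
C is a real-property tax lien and takes priority over every other lien.
The other liens, earliest effective date first: B (Oct 6, 2023), F (Jan 21, 2024), E (Mar 8, 2024), D (Jul 2, 2024), A (Sep 3, 2024).
D already ranks below C; the subordination has no effect.

C, B, F, E, D, A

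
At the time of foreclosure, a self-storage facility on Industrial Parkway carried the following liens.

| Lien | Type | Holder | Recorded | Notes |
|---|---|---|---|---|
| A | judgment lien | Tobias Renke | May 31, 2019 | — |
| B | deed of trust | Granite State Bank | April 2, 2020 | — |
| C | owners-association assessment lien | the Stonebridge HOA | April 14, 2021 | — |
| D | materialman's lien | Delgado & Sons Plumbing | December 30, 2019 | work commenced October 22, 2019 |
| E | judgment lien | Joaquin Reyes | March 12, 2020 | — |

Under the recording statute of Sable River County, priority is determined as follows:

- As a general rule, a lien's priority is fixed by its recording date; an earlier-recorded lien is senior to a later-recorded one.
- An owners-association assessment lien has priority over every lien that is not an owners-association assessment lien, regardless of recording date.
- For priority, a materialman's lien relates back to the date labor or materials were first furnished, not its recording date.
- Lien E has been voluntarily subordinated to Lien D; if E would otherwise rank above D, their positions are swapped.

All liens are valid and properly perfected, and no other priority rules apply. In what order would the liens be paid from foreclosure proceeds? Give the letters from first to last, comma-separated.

Effective dates after the stated exceptions: D's effective date is October 22, 2019, when work began.
C, as an owners-association assessment lien, has superpriority and ranks first.
Ordering the rest by effective date: A (May 31, 2019), D (October 22, 2019), E (March 12, 2020), B (April 2, 2020).
E already ranks below D; the subordination has no effect.

C, A, D, E, B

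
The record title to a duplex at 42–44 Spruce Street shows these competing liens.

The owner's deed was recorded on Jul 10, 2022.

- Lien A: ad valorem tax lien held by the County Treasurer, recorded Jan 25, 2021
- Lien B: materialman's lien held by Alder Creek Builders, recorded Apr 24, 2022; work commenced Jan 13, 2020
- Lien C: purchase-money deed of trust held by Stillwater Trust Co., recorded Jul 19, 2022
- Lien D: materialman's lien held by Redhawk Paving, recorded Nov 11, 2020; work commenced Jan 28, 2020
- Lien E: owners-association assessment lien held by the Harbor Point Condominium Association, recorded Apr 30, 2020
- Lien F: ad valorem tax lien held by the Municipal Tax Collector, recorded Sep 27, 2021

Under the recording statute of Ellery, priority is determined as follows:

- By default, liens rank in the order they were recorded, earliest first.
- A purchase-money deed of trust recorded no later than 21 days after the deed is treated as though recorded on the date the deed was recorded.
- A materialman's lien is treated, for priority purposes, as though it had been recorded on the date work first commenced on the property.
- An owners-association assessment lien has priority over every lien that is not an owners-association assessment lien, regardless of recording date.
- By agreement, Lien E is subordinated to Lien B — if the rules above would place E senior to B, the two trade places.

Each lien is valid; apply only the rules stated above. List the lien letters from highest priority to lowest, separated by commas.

First, effective dates: B relates back to Jan 13, 2020 (work commenced); C's effective date is the deed date, Jul 10, 2022; D's effective date is Jan 28, 2020, when work began.
E, as an owners-association assessment lien, has superpriority and ranks first.
The other liens, earliest effective date first: B (Jan 13, 2020), D (Jan 28, 2020), A (Jan 25, 2021), F (Sep 27, 2021), C (Jul 10, 2022).
Because E would otherwise rank above B, the subordination swaps them.

B, E, D, A, F, C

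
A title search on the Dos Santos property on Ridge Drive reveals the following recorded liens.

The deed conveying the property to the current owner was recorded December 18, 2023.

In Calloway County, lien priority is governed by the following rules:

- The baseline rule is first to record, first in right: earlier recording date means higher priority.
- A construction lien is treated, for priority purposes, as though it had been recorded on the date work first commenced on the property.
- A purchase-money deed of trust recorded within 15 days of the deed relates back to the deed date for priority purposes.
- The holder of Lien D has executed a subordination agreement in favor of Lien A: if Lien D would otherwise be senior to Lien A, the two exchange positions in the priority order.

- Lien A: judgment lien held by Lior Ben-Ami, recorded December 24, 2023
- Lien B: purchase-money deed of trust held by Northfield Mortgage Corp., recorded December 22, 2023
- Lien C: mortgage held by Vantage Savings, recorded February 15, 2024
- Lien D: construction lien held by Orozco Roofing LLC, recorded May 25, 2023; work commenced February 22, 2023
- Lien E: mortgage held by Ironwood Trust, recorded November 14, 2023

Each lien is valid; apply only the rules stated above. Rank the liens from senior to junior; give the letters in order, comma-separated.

Effective dates: B was recorded within the 15-day window, so its effective date is the deed date December 18, 2023; D relates back to February 22, 2023 (work commenced).
By effective date, earliest first: D (February 22, 2023), E (November 14, 2023), B (December 18, 2023), A (December 24, 2023), C (February 15, 2024).
The subordination applies — D was senior to A — so D and A swap.

A, E, B, D, C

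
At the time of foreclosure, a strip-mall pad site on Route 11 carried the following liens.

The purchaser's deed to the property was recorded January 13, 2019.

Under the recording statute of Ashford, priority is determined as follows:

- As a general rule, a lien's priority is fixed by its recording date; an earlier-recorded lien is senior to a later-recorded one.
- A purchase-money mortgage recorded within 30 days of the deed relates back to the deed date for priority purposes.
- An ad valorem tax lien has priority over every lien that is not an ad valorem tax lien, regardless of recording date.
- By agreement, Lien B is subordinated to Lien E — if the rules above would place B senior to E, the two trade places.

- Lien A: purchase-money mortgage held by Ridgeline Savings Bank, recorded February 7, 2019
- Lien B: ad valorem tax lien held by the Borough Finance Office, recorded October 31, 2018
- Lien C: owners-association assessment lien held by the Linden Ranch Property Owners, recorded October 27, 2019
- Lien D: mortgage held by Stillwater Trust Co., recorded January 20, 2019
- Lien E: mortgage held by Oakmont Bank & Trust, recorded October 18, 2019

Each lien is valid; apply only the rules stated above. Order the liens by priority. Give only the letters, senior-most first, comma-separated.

E, A, D, B, C

First, effective dates: A's effective date is the deed date, January 13, 2019.
B is an ad valorem tax lien, so it outranks all other liens regardless of date.
Among the remaining liens, by effective date: A (January 13, 2019), D (January 20, 2019), E (October 18, 2019), C (October 27, 2019).
B would otherwise be senior to E, so under the subordination agreement B and E exchange positions.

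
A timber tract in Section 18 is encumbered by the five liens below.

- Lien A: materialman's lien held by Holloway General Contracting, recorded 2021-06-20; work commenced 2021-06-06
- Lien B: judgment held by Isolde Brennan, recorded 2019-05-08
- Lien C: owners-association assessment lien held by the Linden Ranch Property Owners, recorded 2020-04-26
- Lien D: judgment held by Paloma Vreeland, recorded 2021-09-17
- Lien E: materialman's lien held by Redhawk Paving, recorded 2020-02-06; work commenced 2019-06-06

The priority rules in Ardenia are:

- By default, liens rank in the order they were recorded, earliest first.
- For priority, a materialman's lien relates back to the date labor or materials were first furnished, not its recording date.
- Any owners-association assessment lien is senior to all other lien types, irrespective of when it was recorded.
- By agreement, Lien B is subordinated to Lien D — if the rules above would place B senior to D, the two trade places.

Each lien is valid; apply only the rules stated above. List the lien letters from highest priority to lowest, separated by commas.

Adjusting effective dates: A's effective date is 2021-06-06, when work began; E relates back to 2019-06-06 (work commenced).
C is an owners-association assessment lien and takes priority over every other lien.
Remaining liens by effective date: B (2019-05-08), E (2019-06-06), A (2021-06-06), D (2021-09-17).
B would otherwise be senior to D, so under the subordination agreement B and D exchange positions.

C, D, E, A, B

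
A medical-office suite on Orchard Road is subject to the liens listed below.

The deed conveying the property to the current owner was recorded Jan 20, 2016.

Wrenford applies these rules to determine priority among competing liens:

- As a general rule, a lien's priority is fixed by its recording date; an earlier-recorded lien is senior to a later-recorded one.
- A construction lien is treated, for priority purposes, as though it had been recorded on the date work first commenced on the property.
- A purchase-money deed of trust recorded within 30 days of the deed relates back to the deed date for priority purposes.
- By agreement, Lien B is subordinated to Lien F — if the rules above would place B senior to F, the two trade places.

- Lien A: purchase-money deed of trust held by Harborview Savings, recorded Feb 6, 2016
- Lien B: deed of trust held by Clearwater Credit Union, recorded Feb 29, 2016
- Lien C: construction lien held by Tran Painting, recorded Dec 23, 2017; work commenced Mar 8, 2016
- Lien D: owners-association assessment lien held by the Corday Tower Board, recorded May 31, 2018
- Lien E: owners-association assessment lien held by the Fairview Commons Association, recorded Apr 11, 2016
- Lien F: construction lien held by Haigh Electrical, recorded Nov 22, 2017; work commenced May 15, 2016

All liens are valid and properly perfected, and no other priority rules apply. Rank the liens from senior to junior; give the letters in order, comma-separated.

A, F, C, E, B, D

Effective dates: A's effective date is the deed date, Jan 20, 2016; C relates back to Mar 8, 2016 (work commenced); F relates back to May 15, 2016 (work commenced).
Sorted by effective date: A (Jan 20, 2016), B (Feb 29, 2016), C (Mar 8, 2016), E (Apr 11, 2016), F (May 15, 2016), D (May 31, 2018).
The subordination applies — B was senior to F — so B and F swap.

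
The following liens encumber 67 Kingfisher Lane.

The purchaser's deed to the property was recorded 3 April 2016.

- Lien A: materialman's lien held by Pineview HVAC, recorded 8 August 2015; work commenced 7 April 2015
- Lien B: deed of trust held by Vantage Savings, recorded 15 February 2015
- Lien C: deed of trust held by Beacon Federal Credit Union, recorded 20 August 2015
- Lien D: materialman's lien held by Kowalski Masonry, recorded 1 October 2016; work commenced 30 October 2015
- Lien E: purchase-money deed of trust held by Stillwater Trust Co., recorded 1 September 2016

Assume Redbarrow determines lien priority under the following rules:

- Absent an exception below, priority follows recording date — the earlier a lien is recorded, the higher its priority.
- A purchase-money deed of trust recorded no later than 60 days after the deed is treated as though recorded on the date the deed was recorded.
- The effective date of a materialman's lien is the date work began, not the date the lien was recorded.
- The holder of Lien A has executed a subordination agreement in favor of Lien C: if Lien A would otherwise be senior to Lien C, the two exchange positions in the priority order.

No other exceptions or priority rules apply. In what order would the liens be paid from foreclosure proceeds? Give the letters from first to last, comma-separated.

B, C, A, D, E

Adjusting effective dates: A is treated as recorded 7 April 2015, the work-commencement date; D's effective date is 30 October 2015, when work began; E was recorded 151 days after the deed, outside the 60-day window, so it keeps its recording date.
Sorted by effective date: B (15 February 2015), A (7 April 2015), C (20 August 2015), D (30 October 2015), E (1 September 2016).
The subordination applies — A was senior to C — so A and C swap.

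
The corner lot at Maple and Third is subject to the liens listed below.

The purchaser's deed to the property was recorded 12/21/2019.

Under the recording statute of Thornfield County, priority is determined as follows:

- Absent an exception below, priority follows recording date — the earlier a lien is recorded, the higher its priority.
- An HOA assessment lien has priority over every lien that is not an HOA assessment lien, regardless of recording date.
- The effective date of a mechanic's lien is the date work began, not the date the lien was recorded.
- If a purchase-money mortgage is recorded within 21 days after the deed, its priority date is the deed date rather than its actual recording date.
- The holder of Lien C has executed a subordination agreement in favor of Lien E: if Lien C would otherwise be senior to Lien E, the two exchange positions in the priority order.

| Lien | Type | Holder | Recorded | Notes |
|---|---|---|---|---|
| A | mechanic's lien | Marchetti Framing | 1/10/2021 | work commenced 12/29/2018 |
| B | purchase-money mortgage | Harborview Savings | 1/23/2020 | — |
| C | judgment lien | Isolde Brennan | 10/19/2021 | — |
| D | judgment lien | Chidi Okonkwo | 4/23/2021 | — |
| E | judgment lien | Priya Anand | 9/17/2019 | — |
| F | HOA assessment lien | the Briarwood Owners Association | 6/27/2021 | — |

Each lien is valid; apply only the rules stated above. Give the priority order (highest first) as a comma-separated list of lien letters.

Effective dates after the stated exceptions: A's effective date is 12/29/2018, when work began; B was recorded 33 days after the deed — beyond 21 days — so no relation-back applies.
As an HOA assessment lien, F is senior to every other lien.
Among the remaining liens, by effective date: A (12/29/2018), E (9/17/2019), B (1/23/2020), D (4/23/2021), C (10/19/2021).
C already ranks below E; the subordination has no effect.

F, A, E, B, D, C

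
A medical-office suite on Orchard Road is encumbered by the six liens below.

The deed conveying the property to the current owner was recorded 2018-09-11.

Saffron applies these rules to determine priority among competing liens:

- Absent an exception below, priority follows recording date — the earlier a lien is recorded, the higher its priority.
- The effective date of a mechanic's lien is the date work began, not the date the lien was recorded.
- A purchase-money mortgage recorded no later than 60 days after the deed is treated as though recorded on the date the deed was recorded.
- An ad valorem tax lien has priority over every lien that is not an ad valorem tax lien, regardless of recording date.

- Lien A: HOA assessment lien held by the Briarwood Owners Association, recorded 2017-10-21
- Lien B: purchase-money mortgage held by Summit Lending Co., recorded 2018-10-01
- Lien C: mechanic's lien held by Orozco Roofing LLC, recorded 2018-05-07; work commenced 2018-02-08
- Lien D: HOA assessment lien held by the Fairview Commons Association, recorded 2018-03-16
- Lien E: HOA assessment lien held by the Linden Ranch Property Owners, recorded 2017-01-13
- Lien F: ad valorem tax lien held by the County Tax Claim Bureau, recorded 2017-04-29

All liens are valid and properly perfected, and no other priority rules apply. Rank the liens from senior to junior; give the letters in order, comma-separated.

First, effective dates: B relates back to the deed date 2018-09-11; C's effective date is 2018-02-08, when work began.
F is an ad valorem tax lien and takes priority over every other lien.
Remaining liens by effective date: E (2017-01-13), A (2017-10-21), C (2018-02-08), D (2018-03-16), B (2018-09-11).

F, E, A, C, D, B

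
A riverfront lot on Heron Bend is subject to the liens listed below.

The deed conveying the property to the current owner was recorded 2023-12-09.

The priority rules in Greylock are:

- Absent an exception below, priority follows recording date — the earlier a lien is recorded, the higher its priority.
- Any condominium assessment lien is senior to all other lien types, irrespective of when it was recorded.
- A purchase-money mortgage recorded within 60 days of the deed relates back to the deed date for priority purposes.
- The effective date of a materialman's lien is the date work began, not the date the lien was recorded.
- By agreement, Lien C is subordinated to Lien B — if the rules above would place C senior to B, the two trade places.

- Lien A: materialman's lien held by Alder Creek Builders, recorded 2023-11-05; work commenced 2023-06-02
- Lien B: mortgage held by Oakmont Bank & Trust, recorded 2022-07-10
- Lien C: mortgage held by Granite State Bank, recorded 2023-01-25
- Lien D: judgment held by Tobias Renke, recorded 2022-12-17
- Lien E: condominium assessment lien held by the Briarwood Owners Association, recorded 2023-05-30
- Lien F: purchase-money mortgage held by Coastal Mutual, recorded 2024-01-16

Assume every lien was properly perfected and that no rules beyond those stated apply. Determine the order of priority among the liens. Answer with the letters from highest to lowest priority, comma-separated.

E, B, D, C, A, F

First, effective dates: A relates back to 2023-06-02 (work commenced); F was recorded within the 60-day window, so its effective date is the deed date 2023-12-09.
As a condominium assessment lien, E is senior to every other lien.
Remaining liens by effective date: B (2022-07-10), D (2022-12-17), C (2023-01-25), A (2023-06-02), F (2023-12-09).
C is already junior to B, so the subordination agreement changes nothing.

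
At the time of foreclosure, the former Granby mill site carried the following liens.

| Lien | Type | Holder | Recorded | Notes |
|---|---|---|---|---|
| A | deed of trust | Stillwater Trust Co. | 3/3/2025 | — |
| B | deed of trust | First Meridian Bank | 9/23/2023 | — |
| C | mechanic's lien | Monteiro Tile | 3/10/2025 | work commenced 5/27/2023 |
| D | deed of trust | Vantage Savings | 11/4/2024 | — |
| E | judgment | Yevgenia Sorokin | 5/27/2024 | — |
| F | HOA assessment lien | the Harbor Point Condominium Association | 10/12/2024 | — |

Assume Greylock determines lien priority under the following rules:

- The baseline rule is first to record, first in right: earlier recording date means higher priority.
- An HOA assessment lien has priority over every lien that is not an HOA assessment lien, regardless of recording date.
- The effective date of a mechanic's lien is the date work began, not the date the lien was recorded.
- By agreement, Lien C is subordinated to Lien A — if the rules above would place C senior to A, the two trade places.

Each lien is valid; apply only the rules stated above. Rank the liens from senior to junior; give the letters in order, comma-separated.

Adjusting effective dates: C relates back to 5/27/2023 (work commenced).
F, as an HOA assessment lien, has superpriority and ranks first.
Among the remaining liens, by effective date: C (5/27/2023), B (9/23/2023), E (5/27/2024), D (11/4/2024), A (3/3/2025).
Because C would otherwise rank above A, the subordination swaps them.

F, A, B, E, D, C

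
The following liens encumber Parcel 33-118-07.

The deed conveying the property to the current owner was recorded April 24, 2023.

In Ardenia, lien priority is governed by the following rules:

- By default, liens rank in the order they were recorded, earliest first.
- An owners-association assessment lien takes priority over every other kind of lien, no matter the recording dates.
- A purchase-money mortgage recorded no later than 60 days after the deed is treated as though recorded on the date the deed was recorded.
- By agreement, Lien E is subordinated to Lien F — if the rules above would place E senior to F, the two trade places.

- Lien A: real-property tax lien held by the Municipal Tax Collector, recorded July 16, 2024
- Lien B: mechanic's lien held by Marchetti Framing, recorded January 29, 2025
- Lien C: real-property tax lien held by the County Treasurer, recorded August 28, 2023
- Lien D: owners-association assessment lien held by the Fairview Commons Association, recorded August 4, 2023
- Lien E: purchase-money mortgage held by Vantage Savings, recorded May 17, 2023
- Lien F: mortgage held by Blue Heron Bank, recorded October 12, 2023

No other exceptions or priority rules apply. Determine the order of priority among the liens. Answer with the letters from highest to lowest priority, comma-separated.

Effective dates: E's effective date is the deed date, April 24, 2023.
As an owners-association assessment lien, D is senior to every other lien.
Ordering the rest by effective date: E (April 24, 2023), C (August 28, 2023), F (October 12, 2023), A (July 16, 2024), B (January 29, 2025).
E would otherwise be senior to F, so under the subordination agreement E and F exchange positions.

D, F, C, E, A, B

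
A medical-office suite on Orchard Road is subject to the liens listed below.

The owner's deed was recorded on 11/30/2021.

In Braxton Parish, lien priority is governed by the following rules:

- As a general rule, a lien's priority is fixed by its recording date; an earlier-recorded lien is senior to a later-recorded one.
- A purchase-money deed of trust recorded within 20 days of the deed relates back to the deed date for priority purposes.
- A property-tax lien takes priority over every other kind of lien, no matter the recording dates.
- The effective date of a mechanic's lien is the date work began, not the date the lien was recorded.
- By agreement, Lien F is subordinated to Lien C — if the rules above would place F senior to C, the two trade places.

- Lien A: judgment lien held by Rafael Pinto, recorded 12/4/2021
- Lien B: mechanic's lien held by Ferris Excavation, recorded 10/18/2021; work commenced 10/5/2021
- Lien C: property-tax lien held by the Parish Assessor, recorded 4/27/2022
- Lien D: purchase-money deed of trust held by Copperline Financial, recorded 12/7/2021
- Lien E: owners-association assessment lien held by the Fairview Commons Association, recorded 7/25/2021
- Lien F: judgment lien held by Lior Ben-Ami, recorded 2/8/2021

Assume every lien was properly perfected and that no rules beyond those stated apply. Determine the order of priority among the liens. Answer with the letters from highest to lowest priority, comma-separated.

Effective dates after the stated exceptions: B relates back to 10/5/2021 (work commenced); D was recorded within the 20-day window, so its effective date is the deed date 11/30/2021.
C is a property-tax lien, so it outranks all other liens regardless of date.
Ordering the rest by effective date: F (2/8/2021), E (7/25/2021), B (10/5/2021), D (11/30/2021), A (12/4/2021).
Since F is not senior to C, the subordination leaves the order unchanged.

C, F, E, B, D, A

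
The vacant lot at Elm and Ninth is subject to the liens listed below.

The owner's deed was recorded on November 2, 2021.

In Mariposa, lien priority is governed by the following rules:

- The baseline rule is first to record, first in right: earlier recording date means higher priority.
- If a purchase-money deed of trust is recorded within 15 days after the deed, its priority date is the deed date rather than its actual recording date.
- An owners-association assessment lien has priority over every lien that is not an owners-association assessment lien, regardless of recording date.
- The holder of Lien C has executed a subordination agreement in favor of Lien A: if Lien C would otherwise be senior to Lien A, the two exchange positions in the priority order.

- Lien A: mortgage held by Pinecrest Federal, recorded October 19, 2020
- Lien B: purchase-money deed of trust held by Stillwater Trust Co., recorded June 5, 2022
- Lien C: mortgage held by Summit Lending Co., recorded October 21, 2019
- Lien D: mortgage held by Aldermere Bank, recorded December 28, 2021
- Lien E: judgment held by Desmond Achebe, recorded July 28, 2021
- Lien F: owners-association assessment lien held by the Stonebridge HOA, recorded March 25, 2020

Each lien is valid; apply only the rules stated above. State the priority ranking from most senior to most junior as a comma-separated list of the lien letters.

Effective dates after the stated exceptions: B was recorded 215 days after the deed, outside the 15-day window, so it keeps its recording date.
F, as an owners-association assessment lien, has superpriority and ranks first.
Ordering the rest by effective date: C (October 21, 2019), A (October 19, 2020), E (July 28, 2021), D (December 28, 2021), B (June 5, 2022).
C would otherwise be senior to A, so under the subordination agreement C and A exchange positions.

F, A, C, E, D, B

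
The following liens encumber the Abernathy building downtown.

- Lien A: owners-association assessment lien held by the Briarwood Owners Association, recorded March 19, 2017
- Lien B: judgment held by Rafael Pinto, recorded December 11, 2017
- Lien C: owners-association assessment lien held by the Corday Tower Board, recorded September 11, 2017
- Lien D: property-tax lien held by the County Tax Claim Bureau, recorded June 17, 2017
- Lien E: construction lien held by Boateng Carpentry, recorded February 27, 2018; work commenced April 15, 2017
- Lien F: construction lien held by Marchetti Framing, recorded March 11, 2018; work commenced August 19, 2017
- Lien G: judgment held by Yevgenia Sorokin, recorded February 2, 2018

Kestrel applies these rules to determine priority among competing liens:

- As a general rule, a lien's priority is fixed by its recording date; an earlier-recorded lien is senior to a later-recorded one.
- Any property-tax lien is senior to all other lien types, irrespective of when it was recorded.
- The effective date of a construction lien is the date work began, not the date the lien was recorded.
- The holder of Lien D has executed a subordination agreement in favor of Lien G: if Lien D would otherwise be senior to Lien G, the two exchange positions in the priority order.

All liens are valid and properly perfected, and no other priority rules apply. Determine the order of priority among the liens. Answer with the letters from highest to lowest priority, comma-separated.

Effective dates: E is treated as recorded April 15, 2017, the work-commencement date; F's effective date is August 19, 2017, when work began.
D is a property-tax lien and takes priority over every other lien.
Among the remaining liens, by effective date: A (March 19, 2017), E (April 15, 2017), F (August 19, 2017), C (September 11, 2017), B (December 11, 2017), G (February 2, 2018).
Because D would otherwise rank above G, the subordination swaps them.

G, A, E, F, C, B, D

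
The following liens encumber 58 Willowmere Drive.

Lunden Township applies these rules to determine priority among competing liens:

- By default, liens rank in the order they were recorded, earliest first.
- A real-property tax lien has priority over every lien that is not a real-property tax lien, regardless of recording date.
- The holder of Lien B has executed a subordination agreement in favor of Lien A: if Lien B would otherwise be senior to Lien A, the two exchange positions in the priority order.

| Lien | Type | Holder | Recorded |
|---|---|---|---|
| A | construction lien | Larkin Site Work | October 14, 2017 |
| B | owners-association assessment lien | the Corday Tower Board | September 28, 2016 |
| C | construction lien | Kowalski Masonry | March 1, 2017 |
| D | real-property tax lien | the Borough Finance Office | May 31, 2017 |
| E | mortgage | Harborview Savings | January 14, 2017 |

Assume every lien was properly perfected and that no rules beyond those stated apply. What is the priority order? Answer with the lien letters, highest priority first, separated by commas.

D, A, E, C, B

D, as a real-property tax lien, has superpriority and ranks first.
Among the remaining liens, by effective date: B (September 28, 2016), E (January 14, 2017), C (March 1, 2017), A (October 14, 2017).
B is senior to A before the subordination, so the two trade places.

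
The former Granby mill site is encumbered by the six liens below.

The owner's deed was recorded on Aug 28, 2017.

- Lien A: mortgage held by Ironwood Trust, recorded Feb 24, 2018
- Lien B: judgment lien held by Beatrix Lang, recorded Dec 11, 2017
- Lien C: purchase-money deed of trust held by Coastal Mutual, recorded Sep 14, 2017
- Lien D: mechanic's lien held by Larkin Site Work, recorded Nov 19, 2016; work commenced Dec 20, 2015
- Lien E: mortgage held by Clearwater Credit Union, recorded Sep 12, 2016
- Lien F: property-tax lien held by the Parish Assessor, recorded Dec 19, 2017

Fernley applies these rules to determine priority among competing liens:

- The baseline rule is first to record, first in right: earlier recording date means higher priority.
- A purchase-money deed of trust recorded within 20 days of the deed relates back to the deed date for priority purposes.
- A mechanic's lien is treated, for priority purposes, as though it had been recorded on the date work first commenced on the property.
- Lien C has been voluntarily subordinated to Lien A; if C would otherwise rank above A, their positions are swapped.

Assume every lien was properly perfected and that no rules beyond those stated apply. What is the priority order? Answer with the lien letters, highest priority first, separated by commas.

D, E, A, B, F, C

Effective dates: C was recorded within the 20-day window, so its effective date is the deed date Aug 28, 2017; D's effective date is Dec 20, 2015, when work began.
Ordering by effective date: D (Dec 20, 2015), E (Sep 12, 2016), C (Aug 28, 2017), B (Dec 11, 2017), F (Dec 19, 2017), A (Feb 24, 2018).
Because C would otherwise rank above A, the subordination swaps them.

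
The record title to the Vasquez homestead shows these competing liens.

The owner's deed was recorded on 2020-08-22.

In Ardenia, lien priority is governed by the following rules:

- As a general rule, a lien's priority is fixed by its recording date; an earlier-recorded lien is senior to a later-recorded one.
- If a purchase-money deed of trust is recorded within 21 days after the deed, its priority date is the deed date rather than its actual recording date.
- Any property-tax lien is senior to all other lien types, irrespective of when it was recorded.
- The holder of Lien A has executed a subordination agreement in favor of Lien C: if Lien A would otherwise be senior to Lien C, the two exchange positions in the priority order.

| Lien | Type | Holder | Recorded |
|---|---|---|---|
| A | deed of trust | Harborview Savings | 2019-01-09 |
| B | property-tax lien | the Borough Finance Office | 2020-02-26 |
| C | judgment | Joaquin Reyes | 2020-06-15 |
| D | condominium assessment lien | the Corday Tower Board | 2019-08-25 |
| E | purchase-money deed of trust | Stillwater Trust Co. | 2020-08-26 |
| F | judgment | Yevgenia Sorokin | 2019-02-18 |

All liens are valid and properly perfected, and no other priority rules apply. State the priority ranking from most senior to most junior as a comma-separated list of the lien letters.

Effective dates after the stated exceptions: E's effective date is the deed date, 2020-08-22.
B is a property-tax lien and takes priority over every other lien.
Among the remaining liens, by effective date: A (2019-01-09), F (2019-02-18), D (2019-08-25), C (2020-06-15), E (2020-08-22).
Because A would otherwise rank above C, the subordination swaps them.

B, C, F, D, A, E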